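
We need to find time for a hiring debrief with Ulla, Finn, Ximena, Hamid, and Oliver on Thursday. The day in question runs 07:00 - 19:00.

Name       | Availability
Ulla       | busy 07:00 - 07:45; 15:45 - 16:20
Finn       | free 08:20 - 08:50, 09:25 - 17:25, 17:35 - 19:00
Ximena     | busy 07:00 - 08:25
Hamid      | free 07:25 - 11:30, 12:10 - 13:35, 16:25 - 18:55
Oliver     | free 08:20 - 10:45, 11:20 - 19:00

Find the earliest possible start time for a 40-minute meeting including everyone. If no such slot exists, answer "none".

Ulla free: 07:45-15:45, 16:20-19:00 (invert busy blocks within the working day).
Finn free: 08:20-08:50, 09:25-17:25, 17:35-19:00.
Ximena free: 08:25-19:00 (invert busy blocks within the working day).
Hamid free: 07:25-11:30, 12:10-13:35, 16:25-18:55.
Oliver free: 08:20-10:45, 11:20-19:00.
Ulla ∩ Finn: 08:20-08:50, 09:25-15:45, 16:20-17:25, 17:35-19:00.
Ulla ∩ Finn ∩ Ximena: 08:25-08:50, 09:25-15:45, 16:20-17:25, 17:35-19:00.
Ulla ∩ Finn ∩ Ximena ∩ Hamid: 08:25-08:50, 09:25-11:30, 12:10-13:35, 16:25-17:25, 17:35-18:55.
Ulla ∩ Finn ∩ Ximena ∩ Hamid ∩ Oliver: 08:25-08:50, 09:25-10:45, 11:20-11:30, 12:10-13:35, 16:25-17:25, 17:35-18:55.
Those are the intersection windows.
The first common window of at least 40 minutes is 09:25-10:45, so the earliest start is 09:25.

09:25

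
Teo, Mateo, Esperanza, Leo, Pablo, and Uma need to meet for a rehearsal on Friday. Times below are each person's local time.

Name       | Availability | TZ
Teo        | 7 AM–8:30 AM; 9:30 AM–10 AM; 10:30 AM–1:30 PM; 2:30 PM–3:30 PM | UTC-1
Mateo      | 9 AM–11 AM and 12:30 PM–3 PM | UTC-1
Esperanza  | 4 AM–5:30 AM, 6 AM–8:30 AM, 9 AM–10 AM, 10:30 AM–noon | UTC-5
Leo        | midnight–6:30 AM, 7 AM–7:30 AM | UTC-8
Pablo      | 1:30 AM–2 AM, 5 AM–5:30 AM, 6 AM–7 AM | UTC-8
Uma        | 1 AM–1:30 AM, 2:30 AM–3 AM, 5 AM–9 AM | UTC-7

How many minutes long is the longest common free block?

Teo in UTC: 08:00-09:30, 10:30-11:00, 11:30-14:30, 15:30-16:30 (add 1h to convert from UTC-1).
Mateo in UTC: 10:00-12:00, 13:30-16:00 (add 1h to convert from UTC-1).
Esperanza in UTC: 09:00-10:30, 11:00-13:30, 14:00-15:00, 15:30-17:00 (add 5h to convert from UTC-5).
Leo in UTC: 08:00-14:30, 15:00-15:30 (add 8h to convert from UTC-8).
Pablo in UTC: 09:30-10:00, 13:00-13:30, 14:00-15:00 (add 8h to convert from UTC-8).
Uma in UTC: 08:00-08:30, 09:30-10:00, 12:00-16:00 (add 7h to convert from UTC-7).
Teo ∩ Mateo: 10:30-11:00, 11:30-12:00, 13:30-14:30, 15:30-16:00.
Teo ∩ Mateo ∩ Esperanza: 11:30-12:00, 14:00-14:30, 15:30-16:00.
Teo ∩ Mateo ∩ Esperanza ∩ Leo: 11:30-12:00, 14:00-14:30.
Teo ∩ Mateo ∩ Esperanza ∩ Leo ∩ Pablo: 14:00-14:30.
Teo ∩ Mateo ∩ Esperanza ∩ Leo ∩ Pablo ∩ Uma: 14:00-14:30.
So the common availability across everyone is 14:00-14:30.
The longest is 14:00-14:30 at 30 minutes.

30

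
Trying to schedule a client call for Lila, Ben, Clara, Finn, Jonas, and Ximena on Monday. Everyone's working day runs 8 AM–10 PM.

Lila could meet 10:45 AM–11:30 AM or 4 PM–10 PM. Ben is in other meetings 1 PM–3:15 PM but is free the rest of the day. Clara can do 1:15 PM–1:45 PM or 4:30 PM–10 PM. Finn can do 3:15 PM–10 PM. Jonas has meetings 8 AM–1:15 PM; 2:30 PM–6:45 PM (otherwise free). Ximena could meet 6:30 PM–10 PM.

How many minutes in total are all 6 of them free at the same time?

195

Lila free: 10:45-11:30, 16:00-22:00.
Ben free: 08:00-13:00, 15:15-22:00 (invert busy blocks within the working day).
Clara free: 13:15-13:45, 16:30-22:00.
Finn free: 15:15-22:00.
Jonas free: 13:15-14:30, 18:45-22:00 (invert busy blocks within the working day).
Ximena free: 18:30-22:00.
Lila ∩ Ben: 10:45-11:30, 16:00-22:00.
Lila ∩ Ben ∩ Clara: 16:30-22:00.
Lila ∩ Ben ∩ Clara ∩ Finn: 16:30-22:00.
Lila ∩ Ben ∩ Clara ∩ Finn ∩ Jonas: 18:45-22:00.
Lila ∩ Ben ∩ Clara ∩ Finn ∩ Jonas ∩ Ximena: 18:45-22:00.
So the common availability across everyone is 18:45-22:00.
That's a single block of 195 minutes.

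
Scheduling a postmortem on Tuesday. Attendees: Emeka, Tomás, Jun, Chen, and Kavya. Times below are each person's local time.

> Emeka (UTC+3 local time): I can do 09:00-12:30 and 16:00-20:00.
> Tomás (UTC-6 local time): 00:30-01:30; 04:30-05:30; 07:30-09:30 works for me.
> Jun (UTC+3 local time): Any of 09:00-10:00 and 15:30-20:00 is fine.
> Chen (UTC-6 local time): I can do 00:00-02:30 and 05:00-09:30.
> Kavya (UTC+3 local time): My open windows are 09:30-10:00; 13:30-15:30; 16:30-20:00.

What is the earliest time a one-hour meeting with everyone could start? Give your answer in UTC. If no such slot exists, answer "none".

13:30

Emeka in UTC: 06:00-09:30, 13:00-17:00 (subtract 3h to convert from UTC+3).
Tomás in UTC: 06:30-07:30, 10:30-11:30, 13:30-15:30 (add 6h to convert from UTC-6).
Jun in UTC: 06:00-07:00, 12:30-17:00 (subtract 3h to convert from UTC+3).
Chen in UTC: 06:00-08:30, 11:00-15:30 (add 6h to convert from UTC-6).
Kavya in UTC: 06:30-07:00, 10:30-12:30, 13:30-17:00 (subtract 3h to convert from UTC+3).
Emeka ∩ Tomás: 06:30-07:30, 13:30-15:30.
Emeka ∩ Tomás ∩ Jun: 06:30-07:00, 13:30-15:30.
Emeka ∩ Tomás ∩ Jun ∩ Chen: 06:30-07:00, 13:30-15:30.
Emeka ∩ Tomás ∩ Jun ∩ Chen ∩ Kavya: 06:30-07:00, 13:30-15:30.
The first common window of at least 60 minutes is 13:30-15:30, so the earliest start is 13:30.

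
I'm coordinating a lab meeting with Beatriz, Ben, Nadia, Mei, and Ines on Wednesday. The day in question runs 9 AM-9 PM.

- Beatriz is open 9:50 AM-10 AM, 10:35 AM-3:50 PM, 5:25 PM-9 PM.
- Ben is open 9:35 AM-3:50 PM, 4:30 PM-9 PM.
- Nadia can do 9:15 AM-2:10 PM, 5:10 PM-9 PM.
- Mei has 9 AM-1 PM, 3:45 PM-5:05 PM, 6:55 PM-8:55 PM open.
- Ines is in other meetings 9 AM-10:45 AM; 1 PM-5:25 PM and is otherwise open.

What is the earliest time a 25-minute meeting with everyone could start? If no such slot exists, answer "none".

10:45

Beatriz free: 09:50-10:00, 10:35-15:50, 17:25-21:00.
Ben free: 09:35-15:50, 16:30-21:00.
Nadia free: 09:15-14:10, 17:10-21:00.
Mei free: 09:00-13:00, 15:45-17:05, 18:55-20:55.
Ines free: 10:45-13:00, 17:25-21:00 (invert busy blocks within the working day).
Beatriz ∩ Ben: 09:50-10:00, 10:35-15:50, 17:25-21:00.
Beatriz ∩ Ben ∩ Nadia: 09:50-10:00, 10:35-14:10, 17:25-21:00.
Beatriz ∩ Ben ∩ Nadia ∩ Mei: 09:50-10:00, 10:35-13:00, 18:55-20:55.
Beatriz ∩ Ben ∩ Nadia ∩ Mei ∩ Ines: 10:45-13:00, 18:55-20:55.
So the common availability across everyone is 10:45-13:00, 18:55-20:55.
The first common window of at least 25 minutes is 10:45-13:00, so the earliest start is 10:45.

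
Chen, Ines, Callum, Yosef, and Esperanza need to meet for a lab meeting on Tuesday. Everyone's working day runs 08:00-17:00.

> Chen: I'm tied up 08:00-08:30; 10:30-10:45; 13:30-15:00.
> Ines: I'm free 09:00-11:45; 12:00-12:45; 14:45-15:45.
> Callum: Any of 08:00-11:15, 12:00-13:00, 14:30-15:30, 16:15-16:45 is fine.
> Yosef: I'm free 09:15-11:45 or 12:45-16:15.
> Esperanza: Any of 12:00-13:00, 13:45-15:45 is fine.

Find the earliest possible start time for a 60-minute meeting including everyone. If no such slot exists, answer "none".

Chen free: 08:30-10:30, 10:45-13:30, 15:00-17:00 (invert busy blocks within the working day).
Ines free: 09:00-11:45, 12:00-12:45, 14:45-15:45.
Callum free: 08:00-11:15, 12:00-13:00, 14:30-15:30, 16:15-16:45.
Yosef free: 09:15-11:45, 12:45-16:15.
Esperanza free: 12:00-13:00, 13:45-15:45.
Chen ∩ Ines: 09:00-10:30, 10:45-11:45, 12:00-12:45, 15:00-15:45.
Chen ∩ Ines ∩ Callum: 09:00-10:30, 10:45-11:15, 12:00-12:45, 15:00-15:30.
Chen ∩ Ines ∩ Callum ∩ Yosef: 09:15-10:30, 10:45-11:15, 15:00-15:30.
Chen ∩ Ines ∩ Callum ∩ Yosef ∩ Esperanza: 15:00-15:30.
No common window is at least 60 minutes long.

none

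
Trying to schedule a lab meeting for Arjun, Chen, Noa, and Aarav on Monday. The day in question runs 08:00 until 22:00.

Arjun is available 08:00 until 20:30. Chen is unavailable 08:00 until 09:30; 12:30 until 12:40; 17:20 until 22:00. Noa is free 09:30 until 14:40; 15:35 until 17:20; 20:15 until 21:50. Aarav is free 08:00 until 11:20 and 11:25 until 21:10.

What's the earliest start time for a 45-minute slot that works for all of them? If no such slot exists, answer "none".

Arjun free: 08:00-20:30.
Chen free: 09:30-12:30, 12:40-17:20 (invert busy blocks within the working day).
Noa free: 09:30-14:40, 15:35-17:20, 20:15-21:50.
Aarav free: 08:00-11:20, 11:25-21:10.
Arjun ∩ Chen: 09:30-12:30, 12:40-17:20.
Arjun ∩ Chen ∩ Noa: 09:30-12:30, 12:40-14:40, 15:35-17:20.
Arjun ∩ Chen ∩ Noa ∩ Aarav: 09:30-11:20, 11:25-12:30, 12:40-14:40, 15:35-17:20.
The first common window of at least 45 minutes is 09:30-11:20, so the earliest start is 09:30.

09:30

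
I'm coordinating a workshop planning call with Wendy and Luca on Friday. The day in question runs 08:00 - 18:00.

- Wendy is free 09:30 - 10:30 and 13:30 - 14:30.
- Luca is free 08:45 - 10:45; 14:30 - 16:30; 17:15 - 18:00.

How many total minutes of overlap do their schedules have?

Wendy ∩ Luca: 09:30-10:30.
That's a single block of 60 minutes.

60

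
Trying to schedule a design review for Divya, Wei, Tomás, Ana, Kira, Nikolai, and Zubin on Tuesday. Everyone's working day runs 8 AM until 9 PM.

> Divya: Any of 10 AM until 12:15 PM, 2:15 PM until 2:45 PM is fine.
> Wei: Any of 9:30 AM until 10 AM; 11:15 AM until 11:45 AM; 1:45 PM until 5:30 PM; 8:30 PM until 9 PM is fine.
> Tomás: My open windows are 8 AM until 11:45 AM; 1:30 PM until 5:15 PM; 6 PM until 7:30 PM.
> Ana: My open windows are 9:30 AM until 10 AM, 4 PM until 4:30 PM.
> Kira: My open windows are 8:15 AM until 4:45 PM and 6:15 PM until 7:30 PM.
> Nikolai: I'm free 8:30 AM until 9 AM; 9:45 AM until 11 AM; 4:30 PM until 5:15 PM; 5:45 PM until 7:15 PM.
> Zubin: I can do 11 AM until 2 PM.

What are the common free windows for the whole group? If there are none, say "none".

none

Divya ∩ Wei: 11:15-11:45, 14:15-14:45.
Divya ∩ Wei ∩ Tomás: 11:15-11:45, 14:15-14:45.
Divya ∩ Wei ∩ Tomás ∩ Ana: ∅.
Divya ∩ Wei ∩ Tomás ∩ Ana ∩ Kira: ∅.
Divya ∩ Wei ∩ Tomás ∩ Ana ∩ Kira ∩ Nikolai: ∅.
Divya ∩ Wei ∩ Tomás ∩ Ana ∩ Kira ∩ Nikolai ∩ Zubin: ∅.
There is no time when everyone is free.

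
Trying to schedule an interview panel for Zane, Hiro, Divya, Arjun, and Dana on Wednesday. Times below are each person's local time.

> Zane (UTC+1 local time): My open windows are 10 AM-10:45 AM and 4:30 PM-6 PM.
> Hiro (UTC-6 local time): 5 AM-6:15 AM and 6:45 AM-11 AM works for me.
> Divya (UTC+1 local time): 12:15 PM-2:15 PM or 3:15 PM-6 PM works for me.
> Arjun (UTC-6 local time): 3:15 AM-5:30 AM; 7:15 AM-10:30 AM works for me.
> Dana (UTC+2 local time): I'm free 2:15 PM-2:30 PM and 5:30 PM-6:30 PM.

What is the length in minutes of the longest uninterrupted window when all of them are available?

Zane in UTC: 09:00-09:45, 15:30-17:00 (subtract 1h to convert from UTC+1).
Hiro in UTC: 11:00-12:15, 12:45-17:00 (add 6h to convert from UTC-6).
Divya in UTC: 11:15-13:15, 14:15-17:00 (subtract 1h to convert from UTC+1).
Arjun in UTC: 09:15-11:30, 13:15-16:30 (add 6h to convert from UTC-6).
Dana in UTC: 12:15-12:30, 15:30-16:30 (subtract 2h to convert from UTC+2).
Zane ∩ Hiro: 15:30-17:00.
Zane ∩ Hiro ∩ Divya: 15:30-17:00.
Zane ∩ Hiro ∩ Divya ∩ Arjun: 15:30-16:30.
Zane ∩ Hiro ∩ Divya ∩ Arjun ∩ Dana: 15:30-16:30.
The longest is 15:30-16:30 at 60 minutes.

60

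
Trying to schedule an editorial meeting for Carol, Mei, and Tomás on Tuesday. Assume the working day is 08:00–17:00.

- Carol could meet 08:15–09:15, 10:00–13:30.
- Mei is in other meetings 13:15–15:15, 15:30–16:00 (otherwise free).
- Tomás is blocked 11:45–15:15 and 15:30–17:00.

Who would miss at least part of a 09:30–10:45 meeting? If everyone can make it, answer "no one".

Carol

Carol free: 08:15-09:15, 10:00-13:30.
Mei free: 08:00-13:15, 15:15-15:30, 16:00-17:00 (invert busy blocks within the working day).
Tomás free: 08:00-11:45, 15:15-15:30 (invert busy blocks within the working day).
Carol: not fully free for 09:30-10:45. Mei: free for 09:30-10:45. Tomás: free for 09:30-10:45.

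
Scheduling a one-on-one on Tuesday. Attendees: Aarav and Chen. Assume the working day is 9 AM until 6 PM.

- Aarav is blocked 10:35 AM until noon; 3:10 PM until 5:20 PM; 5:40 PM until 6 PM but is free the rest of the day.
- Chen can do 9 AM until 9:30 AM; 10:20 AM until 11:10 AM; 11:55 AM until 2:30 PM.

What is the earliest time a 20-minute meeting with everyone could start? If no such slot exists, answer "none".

Aarav free: 09:00-10:35, 12:00-15:10, 17:20-17:40 (invert busy blocks within the working day).
Chen free: 09:00-09:30, 10:20-11:10, 11:55-14:30.
Aarav ∩ Chen: 09:00-09:30, 10:20-10:35, 12:00-14:30.
The first common window of at least 20 minutes is 09:00-09:30, so the earliest start is 09:00.

09:00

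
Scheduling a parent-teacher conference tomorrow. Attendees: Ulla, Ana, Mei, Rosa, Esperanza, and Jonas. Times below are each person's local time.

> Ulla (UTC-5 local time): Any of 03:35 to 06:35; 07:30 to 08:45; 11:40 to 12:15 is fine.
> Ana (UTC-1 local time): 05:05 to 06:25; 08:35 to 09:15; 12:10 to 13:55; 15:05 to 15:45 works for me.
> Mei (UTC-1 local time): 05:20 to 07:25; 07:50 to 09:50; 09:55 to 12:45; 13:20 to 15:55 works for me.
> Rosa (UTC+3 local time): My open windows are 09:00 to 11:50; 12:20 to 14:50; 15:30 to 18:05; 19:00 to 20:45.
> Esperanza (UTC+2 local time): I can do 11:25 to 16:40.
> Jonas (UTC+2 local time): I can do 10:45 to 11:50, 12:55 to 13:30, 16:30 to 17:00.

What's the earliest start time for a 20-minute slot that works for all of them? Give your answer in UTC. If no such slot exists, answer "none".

Ulla in UTC: 08:35-11:35, 12:30-13:45, 16:40-17:15 (add 5h to convert from UTC-5).
Ana in UTC: 06:05-07:25, 09:35-10:15, 13:10-14:55, 16:05-16:45 (add 1h to convert from UTC-1).
Mei in UTC: 06:20-08:25, 08:50-10:50, 10:55-13:45, 14:20-16:55 (add 1h to convert from UTC-1).
Rosa in UTC: 06:00-08:50, 09:20-11:50, 12:30-15:05, 16:00-17:45 (subtract 3h to convert from UTC+3).
Esperanza in UTC: 09:25-14:40 (subtract 2h to convert from UTC+2).
Jonas in UTC: 08:45-09:50, 10:55-11:30, 14:30-15:00 (subtract 2h to convert from UTC+2).
Ulla ∩ Ana: 09:35-10:15, 13:10-13:45, 16:40-16:45.
Ulla ∩ Ana ∩ Mei: 09:35-10:15, 13:10-13:45, 16:40-16:45.
Ulla ∩ Ana ∩ Mei ∩ Rosa: 09:35-10:15, 13:10-13:45, 16:40-16:45.
Ulla ∩ Ana ∩ Mei ∩ Rosa ∩ Esperanza: 09:35-10:15, 13:10-13:45.
Ulla ∩ Ana ∩ Mei ∩ Rosa ∩ Esperanza ∩ Jonas: 09:35-09:50.
So the common availability across everyone is 09:35-09:50.
No common window is at least 20 minutes long.

none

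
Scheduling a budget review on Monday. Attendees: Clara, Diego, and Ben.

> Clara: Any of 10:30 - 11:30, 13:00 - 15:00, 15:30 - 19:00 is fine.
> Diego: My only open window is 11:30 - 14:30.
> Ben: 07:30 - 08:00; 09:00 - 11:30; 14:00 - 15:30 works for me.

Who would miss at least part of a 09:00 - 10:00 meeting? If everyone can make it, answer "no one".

Clara: not fully free for 09:00-10:00. Diego: not fully free for 09:00-10:00. Ben: free for 09:00-10:00.

Clara, Diego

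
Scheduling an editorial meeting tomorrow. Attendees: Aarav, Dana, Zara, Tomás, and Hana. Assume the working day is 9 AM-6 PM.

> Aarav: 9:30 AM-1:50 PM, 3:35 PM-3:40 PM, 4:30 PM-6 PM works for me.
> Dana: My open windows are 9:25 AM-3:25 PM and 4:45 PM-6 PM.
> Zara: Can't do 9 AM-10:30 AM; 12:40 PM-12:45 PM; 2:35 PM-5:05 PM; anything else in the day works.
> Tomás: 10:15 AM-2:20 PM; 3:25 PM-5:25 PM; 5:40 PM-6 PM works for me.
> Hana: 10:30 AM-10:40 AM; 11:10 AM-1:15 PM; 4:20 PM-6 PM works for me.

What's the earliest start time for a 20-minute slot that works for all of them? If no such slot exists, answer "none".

Aarav free: 09:30-13:50, 15:35-15:40, 16:30-18:00.
Dana free: 09:25-15:25, 16:45-18:00.
Zara free: 10:30-12:40, 12:45-14:35, 17:05-18:00 (invert busy blocks within the working day).
Tomás free: 10:15-14:20, 15:25-17:25, 17:40-18:00.
Hana free: 10:30-10:40, 11:10-13:15, 16:20-18:00.
Aarav ∩ Dana: 09:30-13:50, 16:45-18:00.
Aarav ∩ Dana ∩ Zara: 10:30-12:40, 12:45-13:50, 17:05-18:00.
Aarav ∩ Dana ∩ Zara ∩ Tomás: 10:30-12:40, 12:45-13:50, 17:05-17:25, 17:40-18:00.
Aarav ∩ Dana ∩ Zara ∩ Tomás ∩ Hana: 10:30-10:40, 11:10-12:40, 12:45-13:15, 17:05-17:25, 17:40-18:00.
The first common window of at least 20 minutes is 11:10-12:40, so the earliest start is 11:10.

11:10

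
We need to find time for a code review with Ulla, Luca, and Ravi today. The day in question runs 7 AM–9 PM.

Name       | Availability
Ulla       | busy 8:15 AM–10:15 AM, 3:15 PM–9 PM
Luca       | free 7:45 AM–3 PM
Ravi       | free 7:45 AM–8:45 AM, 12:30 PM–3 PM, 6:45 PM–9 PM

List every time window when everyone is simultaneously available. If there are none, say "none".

Ulla free: 07:00-08:15, 10:15-15:15 (invert busy blocks within the working day).
Luca free: 07:45-15:00.
Ravi free: 07:45-08:45, 12:30-15:00, 18:45-21:00.
Ulla ∩ Luca: 07:45-08:15, 10:15-15:00.
Ulla ∩ Luca ∩ Ravi: 07:45-08:15, 12:30-15:00.
Those are the intersection windows.

07:45-08:15, 12:30-15:00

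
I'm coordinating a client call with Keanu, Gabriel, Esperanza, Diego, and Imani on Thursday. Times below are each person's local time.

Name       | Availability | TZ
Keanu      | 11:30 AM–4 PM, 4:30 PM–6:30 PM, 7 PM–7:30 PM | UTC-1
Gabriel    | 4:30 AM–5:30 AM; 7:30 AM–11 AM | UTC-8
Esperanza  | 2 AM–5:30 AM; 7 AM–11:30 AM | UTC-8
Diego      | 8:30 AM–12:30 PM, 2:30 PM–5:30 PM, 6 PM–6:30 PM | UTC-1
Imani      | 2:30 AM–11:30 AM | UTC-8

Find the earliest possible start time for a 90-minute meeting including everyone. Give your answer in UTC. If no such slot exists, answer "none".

Keanu in UTC: 12:30-17:00, 17:30-19:30, 20:00-20:30 (add 1h to convert from UTC-1).
Gabriel in UTC: 12:30-13:30, 15:30-19:00 (add 8h to convert from UTC-8).
Esperanza in UTC: 10:00-13:30, 15:00-19:30 (add 8h to convert from UTC-8).
Diego in UTC: 09:30-13:30, 15:30-18:30, 19:00-19:30 (add 1h to convert from UTC-1).
Imani in UTC: 10:30-19:30 (add 8h to convert from UTC-8).
Keanu ∩ Gabriel: 12:30-13:30, 15:30-17:00, 17:30-19:00.
Keanu ∩ Gabriel ∩ Esperanza: 12:30-13:30, 15:30-17:00, 17:30-19:00.
Keanu ∩ Gabriel ∩ Esperanza ∩ Diego: 12:30-13:30, 15:30-17:00, 17:30-18:30.
Keanu ∩ Gabriel ∩ Esperanza ∩ Diego ∩ Imani: 12:30-13:30, 15:30-17:00, 17:30-18:30.
Those are the intersection windows.
The first common window of at least 90 minutes is 15:30-17:00, so the earliest start is 15:30.

15:30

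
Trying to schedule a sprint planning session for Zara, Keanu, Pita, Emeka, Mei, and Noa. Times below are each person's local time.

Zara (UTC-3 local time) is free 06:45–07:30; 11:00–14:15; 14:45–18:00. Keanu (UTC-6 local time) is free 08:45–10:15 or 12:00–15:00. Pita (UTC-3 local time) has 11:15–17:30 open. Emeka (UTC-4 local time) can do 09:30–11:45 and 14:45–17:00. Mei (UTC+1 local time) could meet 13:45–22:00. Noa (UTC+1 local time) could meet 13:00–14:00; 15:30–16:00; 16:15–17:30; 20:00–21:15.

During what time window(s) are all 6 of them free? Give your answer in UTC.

14:45-15:00, 15:15-15:45, 19:00-20:15

Zara in UTC: 09:45-10:30, 14:00-17:15, 17:45-21:00 (add 3h to convert from UTC-3).
Keanu in UTC: 14:45-16:15, 18:00-21:00 (add 6h to convert from UTC-6).
Pita in UTC: 14:15-20:30 (add 3h to convert from UTC-3).
Emeka in UTC: 13:30-15:45, 18:45-21:00 (add 4h to convert from UTC-4).
Mei in UTC: 12:45-21:00 (subtract 1h to convert from UTC+1).
Noa in UTC: 12:00-13:00, 14:30-15:00, 15:15-16:30, 19:00-20:15 (subtract 1h to convert from UTC+1).
Zara ∩ Keanu: 14:45-16:15, 18:00-21:00.
Zara ∩ Keanu ∩ Pita: 14:45-16:15, 18:00-20:30.
Zara ∩ Keanu ∩ Pita ∩ Emeka: 14:45-15:45, 18:45-20:30.
Zara ∩ Keanu ∩ Pita ∩ Emeka ∩ Mei: 14:45-15:45, 18:45-20:30.
Zara ∩ Keanu ∩ Pita ∩ Emeka ∩ Mei ∩ Noa: 14:45-15:00, 15:15-15:45, 19:00-20:15.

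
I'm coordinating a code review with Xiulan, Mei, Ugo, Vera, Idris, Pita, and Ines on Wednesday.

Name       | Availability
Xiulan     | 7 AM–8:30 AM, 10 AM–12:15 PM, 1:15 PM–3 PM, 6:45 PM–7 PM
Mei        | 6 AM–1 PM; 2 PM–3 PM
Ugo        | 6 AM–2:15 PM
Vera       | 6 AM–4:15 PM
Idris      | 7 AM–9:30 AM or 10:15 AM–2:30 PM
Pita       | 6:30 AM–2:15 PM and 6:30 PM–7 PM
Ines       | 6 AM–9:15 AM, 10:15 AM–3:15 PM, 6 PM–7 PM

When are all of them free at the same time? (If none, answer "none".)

07:00-08:30, 10:15-12:15, 14:00-14:15

Xiulan ∩ Mei: 07:00-08:30, 10:00-12:15, 14:00-15:00.
Xiulan ∩ Mei ∩ Ugo: 07:00-08:30, 10:00-12:15, 14:00-14:15.
Xiulan ∩ Mei ∩ Ugo ∩ Vera: 07:00-08:30, 10:00-12:15, 14:00-14:15.
Xiulan ∩ Mei ∩ Ugo ∩ Vera ∩ Idris: 07:00-08:30, 10:15-12:15, 14:00-14:15.
Xiulan ∩ Mei ∩ Ugo ∩ Vera ∩ Idris ∩ Pita: 07:00-08:30, 10:15-12:15, 14:00-14:15.
Xiulan ∩ Mei ∩ Ugo ∩ Vera ∩ Idris ∩ Pita ∩ Ines: 07:00-08:30, 10:15-12:15, 14:00-14:15.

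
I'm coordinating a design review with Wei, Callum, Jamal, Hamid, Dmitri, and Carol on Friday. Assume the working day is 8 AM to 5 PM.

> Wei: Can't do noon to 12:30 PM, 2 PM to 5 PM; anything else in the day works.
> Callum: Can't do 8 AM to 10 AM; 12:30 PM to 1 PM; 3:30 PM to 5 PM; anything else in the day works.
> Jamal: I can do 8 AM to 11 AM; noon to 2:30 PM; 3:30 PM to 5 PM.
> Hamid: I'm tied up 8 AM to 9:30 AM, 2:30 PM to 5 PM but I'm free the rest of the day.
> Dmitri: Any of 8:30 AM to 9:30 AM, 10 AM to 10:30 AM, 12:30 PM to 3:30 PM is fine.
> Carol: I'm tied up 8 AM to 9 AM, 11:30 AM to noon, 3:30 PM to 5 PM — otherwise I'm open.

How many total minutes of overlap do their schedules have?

90

Wei free: 08:00-12:00, 12:30-14:00 (invert busy blocks within the working day).
Callum free: 10:00-12:30, 13:00-15:30 (invert busy blocks within the working day).
Jamal free: 08:00-11:00, 12:00-14:30, 15:30-17:00.
Hamid free: 09:30-14:30 (invert busy blocks within the working day).
Dmitri free: 08:30-09:30, 10:00-10:30, 12:30-15:30.
Carol free: 09:00-11:30, 12:00-15:30 (invert busy blocks within the working day).
Wei ∩ Callum: 10:00-12:00, 13:00-14:00.
Wei ∩ Callum ∩ Jamal: 10:00-11:00, 13:00-14:00.
Wei ∩ Callum ∩ Jamal ∩ Hamid: 10:00-11:00, 13:00-14:00.
Wei ∩ Callum ∩ Jamal ∩ Hamid ∩ Dmitri: 10:00-10:30, 13:00-14:00.
Wei ∩ Callum ∩ Jamal ∩ Hamid ∩ Dmitri ∩ Carol: 10:00-10:30, 13:00-14:00.
Those are the intersection windows.
Summing the common windows: 30 + 60 = 90 minutes.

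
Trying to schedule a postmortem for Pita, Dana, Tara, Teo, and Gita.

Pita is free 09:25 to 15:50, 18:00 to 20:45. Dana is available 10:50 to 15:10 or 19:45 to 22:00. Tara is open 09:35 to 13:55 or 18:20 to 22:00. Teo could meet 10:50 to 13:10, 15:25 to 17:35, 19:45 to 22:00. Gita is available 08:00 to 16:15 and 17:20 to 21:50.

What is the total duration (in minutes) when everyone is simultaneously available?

Pita ∩ Dana: 10:50-15:10, 19:45-20:45.
Pita ∩ Dana ∩ Tara: 10:50-13:55, 19:45-20:45.
Pita ∩ Dana ∩ Tara ∩ Teo: 10:50-13:10, 19:45-20:45.
Pita ∩ Dana ∩ Tara ∩ Teo ∩ Gita: 10:50-13:10, 19:45-20:45.
Those are the intersection windows.
Summing the common windows: 140 + 60 = 200 minutes.

200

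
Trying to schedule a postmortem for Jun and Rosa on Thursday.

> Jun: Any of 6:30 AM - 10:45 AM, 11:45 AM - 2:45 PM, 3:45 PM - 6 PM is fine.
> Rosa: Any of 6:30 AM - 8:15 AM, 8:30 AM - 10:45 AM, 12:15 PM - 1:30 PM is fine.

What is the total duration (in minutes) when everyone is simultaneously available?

315

Jun ∩ Rosa: 06:30-08:15, 08:30-10:45, 12:15-13:30.
Summing the common windows: 105 + 135 + 75 = 315 minutes.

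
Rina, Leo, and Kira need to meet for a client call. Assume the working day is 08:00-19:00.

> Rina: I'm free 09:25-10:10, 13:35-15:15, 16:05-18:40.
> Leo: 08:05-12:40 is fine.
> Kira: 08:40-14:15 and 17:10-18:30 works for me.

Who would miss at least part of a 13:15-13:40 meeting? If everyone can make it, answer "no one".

Rina: not fully free for 13:15-13:40. Leo: not fully free for 13:15-13:40. Kira: free for 13:15-13:40.

Leo, Rina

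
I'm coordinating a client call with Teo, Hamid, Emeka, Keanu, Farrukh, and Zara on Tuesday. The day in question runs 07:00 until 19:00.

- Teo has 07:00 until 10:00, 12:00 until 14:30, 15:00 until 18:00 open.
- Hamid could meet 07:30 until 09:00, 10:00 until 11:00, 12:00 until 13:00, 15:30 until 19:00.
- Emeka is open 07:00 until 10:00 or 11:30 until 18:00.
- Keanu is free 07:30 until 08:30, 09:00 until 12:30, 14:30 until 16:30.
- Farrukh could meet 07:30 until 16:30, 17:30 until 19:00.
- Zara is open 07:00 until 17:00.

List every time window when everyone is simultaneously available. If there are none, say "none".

07:30-08:30, 12:00-12:30, 15:30-16:30

Teo ∩ Hamid: 07:30-09:00, 12:00-13:00, 15:30-18:00.
Teo ∩ Hamid ∩ Emeka: 07:30-09:00, 12:00-13:00, 15:30-18:00.
Teo ∩ Hamid ∩ Emeka ∩ Keanu: 07:30-08:30, 12:00-12:30, 15:30-16:30.
Teo ∩ Hamid ∩ Emeka ∩ Keanu ∩ Farrukh: 07:30-08:30, 12:00-12:30, 15:30-16:30.
Teo ∩ Hamid ∩ Emeka ∩ Keanu ∩ Farrukh ∩ Zara: 07:30-08:30, 12:00-12:30, 15:30-16:30.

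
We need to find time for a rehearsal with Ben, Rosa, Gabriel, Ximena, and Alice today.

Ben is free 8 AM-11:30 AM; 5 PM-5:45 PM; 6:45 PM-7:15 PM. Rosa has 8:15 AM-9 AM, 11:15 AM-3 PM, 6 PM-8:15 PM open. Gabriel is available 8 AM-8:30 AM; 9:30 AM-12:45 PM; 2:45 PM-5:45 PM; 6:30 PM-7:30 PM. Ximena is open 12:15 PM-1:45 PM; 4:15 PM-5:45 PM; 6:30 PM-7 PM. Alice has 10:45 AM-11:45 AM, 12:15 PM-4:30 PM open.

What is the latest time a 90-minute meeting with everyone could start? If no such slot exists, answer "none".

Ben ∩ Rosa: 08:15-09:00, 11:15-11:30, 18:45-19:15.
Ben ∩ Rosa ∩ Gabriel: 08:15-08:30, 11:15-11:30, 18:45-19:15.
Ben ∩ Rosa ∩ Gabriel ∩ Ximena: 18:45-19:00.
Ben ∩ Rosa ∩ Gabriel ∩ Ximena ∩ Alice: ∅.
There is no time when everyone is free.
No common window is at least 90 minutes long.

none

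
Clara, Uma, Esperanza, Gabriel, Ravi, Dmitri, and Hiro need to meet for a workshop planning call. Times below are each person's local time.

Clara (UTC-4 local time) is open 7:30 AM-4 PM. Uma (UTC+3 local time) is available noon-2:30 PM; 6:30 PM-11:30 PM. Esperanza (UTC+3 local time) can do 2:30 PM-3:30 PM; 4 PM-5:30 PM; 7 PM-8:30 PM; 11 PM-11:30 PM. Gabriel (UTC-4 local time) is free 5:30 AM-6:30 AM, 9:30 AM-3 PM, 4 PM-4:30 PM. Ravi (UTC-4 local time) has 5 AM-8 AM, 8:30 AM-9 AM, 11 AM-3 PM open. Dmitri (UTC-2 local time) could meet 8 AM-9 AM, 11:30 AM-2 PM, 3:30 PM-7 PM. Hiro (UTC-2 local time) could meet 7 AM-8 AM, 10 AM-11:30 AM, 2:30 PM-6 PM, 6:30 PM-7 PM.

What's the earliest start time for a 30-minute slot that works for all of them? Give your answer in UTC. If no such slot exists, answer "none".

none

Clara in UTC: 11:30-20:00 (add 4h to convert from UTC-4).
Uma in UTC: 09:00-11:30, 15:30-20:30 (subtract 3h to convert from UTC+3).
Esperanza in UTC: 11:30-12:30, 13:00-14:30, 16:00-17:30, 20:00-20:30 (subtract 3h to convert from UTC+3).
Gabriel in UTC: 09:30-10:30, 13:30-19:00, 20:00-20:30 (add 4h to convert from UTC-4).
Ravi in UTC: 09:00-12:00, 12:30-13:00, 15:00-19:00 (add 4h to convert from UTC-4).
Dmitri in UTC: 10:00-11:00, 13:30-16:00, 17:30-21:00 (add 2h to convert from UTC-2).
Hiro in UTC: 09:00-10:00, 12:00-13:30, 16:30-20:00, 20:30-21:00 (add 2h to convert from UTC-2).
Clara ∩ Uma: 15:30-20:00.
Clara ∩ Uma ∩ Esperanza: 16:00-17:30.
Clara ∩ Uma ∩ Esperanza ∩ Gabriel: 16:00-17:30.
Clara ∩ Uma ∩ Esperanza ∩ Gabriel ∩ Ravi: 16:00-17:30.
Clara ∩ Uma ∩ Esperanza ∩ Gabriel ∩ Ravi ∩ Dmitri: ∅.
Clara ∩ Uma ∩ Esperanza ∩ Gabriel ∩ Ravi ∩ Dmitri ∩ Hiro: ∅.
There is no time when everyone is free.
No common window is at least 30 minutes long.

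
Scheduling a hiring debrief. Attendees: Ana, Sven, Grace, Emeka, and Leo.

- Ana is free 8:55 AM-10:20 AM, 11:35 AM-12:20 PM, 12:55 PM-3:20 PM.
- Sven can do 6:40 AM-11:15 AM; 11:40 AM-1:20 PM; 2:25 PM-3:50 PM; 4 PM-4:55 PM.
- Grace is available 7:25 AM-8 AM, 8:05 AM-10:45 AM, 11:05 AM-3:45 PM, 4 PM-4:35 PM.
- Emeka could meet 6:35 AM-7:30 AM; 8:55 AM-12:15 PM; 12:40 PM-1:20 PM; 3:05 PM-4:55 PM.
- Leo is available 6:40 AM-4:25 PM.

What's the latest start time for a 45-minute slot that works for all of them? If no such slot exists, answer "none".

09:35

Ana ∩ Sven: 08:55-10:20, 11:40-12:20, 12:55-13:20, 14:25-15:20.
Ana ∩ Sven ∩ Grace: 08:55-10:20, 11:40-12:20, 12:55-13:20, 14:25-15:20.
Ana ∩ Sven ∩ Grace ∩ Emeka: 08:55-10:20, 11:40-12:15, 12:55-13:20, 15:05-15:20.
Ana ∩ Sven ∩ Grace ∩ Emeka ∩ Leo: 08:55-10:20, 11:40-12:15, 12:55-13:20, 15:05-15:20.
The last common window of at least 45 minutes is 08:55-10:20; a 45-minute meeting can start as late as 09:35 and still end by 10:20.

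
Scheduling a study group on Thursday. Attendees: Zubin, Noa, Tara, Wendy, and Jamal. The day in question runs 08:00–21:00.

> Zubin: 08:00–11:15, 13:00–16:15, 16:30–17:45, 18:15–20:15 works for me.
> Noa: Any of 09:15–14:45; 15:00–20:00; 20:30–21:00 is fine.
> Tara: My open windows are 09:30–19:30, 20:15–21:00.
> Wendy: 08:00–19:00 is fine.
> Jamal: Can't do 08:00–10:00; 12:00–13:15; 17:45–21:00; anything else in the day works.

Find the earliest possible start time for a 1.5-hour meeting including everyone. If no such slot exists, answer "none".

Zubin free: 08:00-11:15, 13:00-16:15, 16:30-17:45, 18:15-20:15.
Noa free: 09:15-14:45, 15:00-20:00, 20:30-21:00.
Tara free: 09:30-19:30, 20:15-21:00.
Wendy free: 08:00-19:00.
Jamal free: 10:00-12:00, 13:15-17:45 (invert busy blocks within the working day).
Zubin ∩ Noa: 09:15-11:15, 13:00-14:45, 15:00-16:15, 16:30-17:45, 18:15-20:00.
Zubin ∩ Noa ∩ Tara: 09:30-11:15, 13:00-14:45, 15:00-16:15, 16:30-17:45, 18:15-19:30.
Zubin ∩ Noa ∩ Tara ∩ Wendy: 09:30-11:15, 13:00-14:45, 15:00-16:15, 16:30-17:45, 18:15-19:00.
Zubin ∩ Noa ∩ Tara ∩ Wendy ∩ Jamal: 10:00-11:15, 13:15-14:45, 15:00-16:15, 16:30-17:45.
The first common window of at least 90 minutes is 13:15-14:45, so the earliest start is 13:15.

13:15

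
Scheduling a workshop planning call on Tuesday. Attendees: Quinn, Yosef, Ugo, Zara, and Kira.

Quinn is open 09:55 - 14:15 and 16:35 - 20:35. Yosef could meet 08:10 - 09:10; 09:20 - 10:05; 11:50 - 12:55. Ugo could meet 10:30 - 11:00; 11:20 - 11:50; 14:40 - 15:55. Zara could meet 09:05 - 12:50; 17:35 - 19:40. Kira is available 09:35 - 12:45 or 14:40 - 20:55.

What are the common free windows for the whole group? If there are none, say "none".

none

Quinn ∩ Yosef: 09:55-10:05, 11:50-12:55.
Quinn ∩ Yosef ∩ Ugo: ∅.
Quinn ∩ Yosef ∩ Ugo ∩ Zara: ∅.
Quinn ∩ Yosef ∩ Ugo ∩ Zara ∩ Kira: ∅.
There is no time when everyone is free.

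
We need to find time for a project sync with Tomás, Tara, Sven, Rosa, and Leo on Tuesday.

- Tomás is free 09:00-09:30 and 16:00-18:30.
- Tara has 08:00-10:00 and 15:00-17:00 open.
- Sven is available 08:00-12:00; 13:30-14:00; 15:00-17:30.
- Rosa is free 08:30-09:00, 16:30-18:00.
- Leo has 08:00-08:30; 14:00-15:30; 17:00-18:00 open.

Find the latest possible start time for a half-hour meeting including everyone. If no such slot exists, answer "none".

none

Tomás ∩ Tara: 09:00-09:30, 16:00-17:00.
Tomás ∩ Tara ∩ Sven: 09:00-09:30, 16:00-17:00.
Tomás ∩ Tara ∩ Sven ∩ Rosa: 16:30-17:00.
Tomás ∩ Tara ∩ Sven ∩ Rosa ∩ Leo: ∅.
There is no time when everyone is free.
No common window is at least 30 minutes long.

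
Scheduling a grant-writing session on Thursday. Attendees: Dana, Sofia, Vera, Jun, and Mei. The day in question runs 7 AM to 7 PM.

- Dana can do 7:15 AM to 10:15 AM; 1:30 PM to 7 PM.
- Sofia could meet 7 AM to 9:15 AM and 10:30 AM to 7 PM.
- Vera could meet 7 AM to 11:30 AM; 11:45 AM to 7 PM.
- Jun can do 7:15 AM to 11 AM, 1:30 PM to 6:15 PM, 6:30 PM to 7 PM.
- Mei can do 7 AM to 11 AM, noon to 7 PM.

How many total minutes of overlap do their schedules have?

Dana ∩ Sofia: 07:15-09:15, 13:30-19:00.
Dana ∩ Sofia ∩ Vera: 07:15-09:15, 13:30-19:00.
Dana ∩ Sofia ∩ Vera ∩ Jun: 07:15-09:15, 13:30-18:15, 18:30-19:00.
Dana ∩ Sofia ∩ Vera ∩ Jun ∩ Mei: 07:15-09:15, 13:30-18:15, 18:30-19:00.
Summing the common windows: 120 + 285 + 30 = 435 minutes.

435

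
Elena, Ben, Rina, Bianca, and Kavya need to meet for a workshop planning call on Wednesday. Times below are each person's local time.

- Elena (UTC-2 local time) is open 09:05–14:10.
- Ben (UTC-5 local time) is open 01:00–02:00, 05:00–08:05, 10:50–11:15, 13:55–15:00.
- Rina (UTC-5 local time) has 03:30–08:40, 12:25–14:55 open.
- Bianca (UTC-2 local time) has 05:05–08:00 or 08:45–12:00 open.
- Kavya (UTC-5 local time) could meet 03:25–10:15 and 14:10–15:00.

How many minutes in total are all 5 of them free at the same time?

Elena in UTC: 11:05-16:10 (add 2h to convert from UTC-2).
Ben in UTC: 06:00-07:00, 10:00-13:05, 15:50-16:15, 18:55-20:00 (add 5h to convert from UTC-5).
Rina in UTC: 08:30-13:40, 17:25-19:55 (add 5h to convert from UTC-5).
Bianca in UTC: 07:05-10:00, 10:45-14:00 (add 2h to convert from UTC-2).
Kavya in UTC: 08:25-15:15, 19:10-20:00 (add 5h to convert from UTC-5).
Elena ∩ Ben: 11:05-13:05, 15:50-16:10.
Elena ∩ Ben ∩ Rina: 11:05-13:05.
Elena ∩ Ben ∩ Rina ∩ Bianca: 11:05-13:05.
Elena ∩ Ben ∩ Rina ∩ Bianca ∩ Kavya: 11:05-13:05.
That's a single block of 120 minutes.

120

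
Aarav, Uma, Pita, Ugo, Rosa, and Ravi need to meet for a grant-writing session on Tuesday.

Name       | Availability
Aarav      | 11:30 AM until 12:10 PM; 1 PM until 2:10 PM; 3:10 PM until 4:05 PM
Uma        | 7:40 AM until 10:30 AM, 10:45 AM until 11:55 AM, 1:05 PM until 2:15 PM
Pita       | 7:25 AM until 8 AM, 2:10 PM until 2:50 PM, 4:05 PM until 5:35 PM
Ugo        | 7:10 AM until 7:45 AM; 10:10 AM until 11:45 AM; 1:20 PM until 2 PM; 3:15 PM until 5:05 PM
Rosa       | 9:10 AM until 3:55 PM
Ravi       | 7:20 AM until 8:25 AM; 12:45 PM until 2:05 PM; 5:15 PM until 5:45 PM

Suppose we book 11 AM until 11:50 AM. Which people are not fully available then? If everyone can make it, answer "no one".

Aarav, Pita, Ravi, Ugo

Aarav: not fully free for 11:00-11:50. Uma: free for 11:00-11:50. Pita: not fully free for 11:00-11:50. Ugo: not fully free for 11:00-11:50. Rosa: free for 11:00-11:50. Ravi: not fully free for 11:00-11:50.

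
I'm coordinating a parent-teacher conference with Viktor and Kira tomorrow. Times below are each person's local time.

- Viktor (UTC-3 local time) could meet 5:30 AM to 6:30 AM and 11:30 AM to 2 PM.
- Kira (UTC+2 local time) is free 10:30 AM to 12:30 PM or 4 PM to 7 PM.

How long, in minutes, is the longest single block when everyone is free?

Viktor in UTC: 08:30-09:30, 14:30-17:00 (add 3h to convert from UTC-3).
Kira in UTC: 08:30-10:30, 14:00-17:00 (subtract 2h to convert from UTC+2).
Viktor ∩ Kira: 08:30-09:30, 14:30-17:00.
Those are the intersection windows.
The longest is 14:30-17:00 at 150 minutes.

150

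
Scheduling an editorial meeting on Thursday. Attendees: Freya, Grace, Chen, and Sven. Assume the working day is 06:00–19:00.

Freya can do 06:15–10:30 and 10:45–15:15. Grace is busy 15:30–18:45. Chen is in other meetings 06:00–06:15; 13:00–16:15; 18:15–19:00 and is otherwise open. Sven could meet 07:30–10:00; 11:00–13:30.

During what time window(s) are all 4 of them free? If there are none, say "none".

Freya free: 06:15-10:30, 10:45-15:15.
Grace free: 06:00-15:30, 18:45-19:00 (invert busy blocks within the working day).
Chen free: 06:15-13:00, 16:15-18:15 (invert busy blocks within the working day).
Sven free: 07:30-10:00, 11:00-13:30.
Freya ∩ Grace: 06:15-10:30, 10:45-15:15.
Freya ∩ Grace ∩ Chen: 06:15-10:30, 10:45-13:00.
Freya ∩ Grace ∩ Chen ∩ Sven: 07:30-10:00, 11:00-13:00.

07:30-10:00, 11:00-13:00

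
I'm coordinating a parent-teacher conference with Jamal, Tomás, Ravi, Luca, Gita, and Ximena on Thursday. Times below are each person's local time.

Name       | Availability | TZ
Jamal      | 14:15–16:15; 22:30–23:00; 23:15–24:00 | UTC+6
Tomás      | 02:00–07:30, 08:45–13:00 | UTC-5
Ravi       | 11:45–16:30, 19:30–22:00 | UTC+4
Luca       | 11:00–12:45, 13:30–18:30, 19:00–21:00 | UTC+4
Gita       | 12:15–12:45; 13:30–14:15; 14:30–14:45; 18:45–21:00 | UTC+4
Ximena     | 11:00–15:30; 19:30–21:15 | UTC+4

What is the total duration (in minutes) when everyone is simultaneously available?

Jamal in UTC: 08:15-10:15, 16:30-17:00, 17:15-18:00 (subtract 6h to convert from UTC+6).
Tomás in UTC: 07:00-12:30, 13:45-18:00 (add 5h to convert from UTC-5).
Ravi in UTC: 07:45-12:30, 15:30-18:00 (subtract 4h to convert from UTC+4).
Luca in UTC: 07:00-08:45, 09:30-14:30, 15:00-17:00 (subtract 4h to convert from UTC+4).
Gita in UTC: 08:15-08:45, 09:30-10:15, 10:30-10:45, 14:45-17:00 (subtract 4h to convert from UTC+4).
Ximena in UTC: 07:00-11:30, 15:30-17:15 (subtract 4h to convert from UTC+4).
Jamal ∩ Tomás: 08:15-10:15, 16:30-17:00, 17:15-18:00.
Jamal ∩ Tomás ∩ Ravi: 08:15-10:15, 16:30-17:00, 17:15-18:00.
Jamal ∩ Tomás ∩ Ravi ∩ Luca: 08:15-08:45, 09:30-10:15, 16:30-17:00.
Jamal ∩ Tomás ∩ Ravi ∩ Luca ∩ Gita: 08:15-08:45, 09:30-10:15, 16:30-17:00.
Jamal ∩ Tomás ∩ Ravi ∩ Luca ∩ Gita ∩ Ximena: 08:15-08:45, 09:30-10:15, 16:30-17:00.
So the common availability across everyone is 08:15-08:45, 09:30-10:15, 16:30-17:00.
Summing the common windows: 30 + 45 + 30 = 105 minutes.

105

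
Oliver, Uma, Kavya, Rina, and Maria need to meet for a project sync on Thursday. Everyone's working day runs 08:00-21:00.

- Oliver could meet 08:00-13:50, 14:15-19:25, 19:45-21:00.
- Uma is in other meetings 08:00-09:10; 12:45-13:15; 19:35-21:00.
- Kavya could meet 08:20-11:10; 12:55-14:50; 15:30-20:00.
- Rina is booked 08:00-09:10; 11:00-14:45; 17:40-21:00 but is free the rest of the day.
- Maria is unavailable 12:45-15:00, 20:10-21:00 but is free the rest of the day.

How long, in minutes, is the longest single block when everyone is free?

130

Oliver free: 08:00-13:50, 14:15-19:25, 19:45-21:00.
Uma free: 09:10-12:45, 13:15-19:35 (invert busy blocks within the working day).
Kavya free: 08:20-11:10, 12:55-14:50, 15:30-20:00.
Rina free: 09:10-11:00, 14:45-17:40 (invert busy blocks within the working day).
Maria free: 08:00-12:45, 15:00-20:10 (invert busy blocks within the working day).
Oliver ∩ Uma: 09:10-12:45, 13:15-13:50, 14:15-19:25.
Oliver ∩ Uma ∩ Kavya: 09:10-11:10, 13:15-13:50, 14:15-14:50, 15:30-19:25.
Oliver ∩ Uma ∩ Kavya ∩ Rina: 09:10-11:00, 14:45-14:50, 15:30-17:40.
Oliver ∩ Uma ∩ Kavya ∩ Rina ∩ Maria: 09:10-11:00, 15:30-17:40.
The longest is 15:30-17:40 at 130 minutes.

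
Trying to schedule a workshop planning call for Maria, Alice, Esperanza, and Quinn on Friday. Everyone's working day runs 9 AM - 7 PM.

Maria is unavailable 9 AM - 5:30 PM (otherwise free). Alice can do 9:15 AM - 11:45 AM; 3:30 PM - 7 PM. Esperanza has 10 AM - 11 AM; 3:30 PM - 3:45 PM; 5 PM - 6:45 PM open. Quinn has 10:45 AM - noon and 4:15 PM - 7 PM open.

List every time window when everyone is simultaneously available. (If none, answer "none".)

Maria free: 17:30-19:00 (invert busy blocks within the working day).
Alice free: 09:15-11:45, 15:30-19:00.
Esperanza free: 10:00-11:00, 15:30-15:45, 17:00-18:45.
Quinn free: 10:45-12:00, 16:15-19:00.
Maria ∩ Alice: 17:30-19:00.
Maria ∩ Alice ∩ Esperanza: 17:30-18:45.
Maria ∩ Alice ∩ Esperanza ∩ Quinn: 17:30-18:45.
Those are the intersection windows.

17:30-18:45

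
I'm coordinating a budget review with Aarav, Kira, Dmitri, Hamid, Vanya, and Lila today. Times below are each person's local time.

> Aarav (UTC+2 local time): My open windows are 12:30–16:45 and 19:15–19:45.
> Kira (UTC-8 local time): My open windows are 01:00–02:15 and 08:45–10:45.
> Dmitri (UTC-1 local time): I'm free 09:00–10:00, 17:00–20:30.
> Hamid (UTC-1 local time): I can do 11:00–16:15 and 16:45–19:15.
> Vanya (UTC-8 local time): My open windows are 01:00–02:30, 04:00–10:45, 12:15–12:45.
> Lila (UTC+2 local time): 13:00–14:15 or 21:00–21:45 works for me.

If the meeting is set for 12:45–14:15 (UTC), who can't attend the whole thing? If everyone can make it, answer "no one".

Dmitri, Kira, Lila

Aarav in UTC: 10:30-14:45, 17:15-17:45 (subtract 2h to convert from UTC+2).
Kira in UTC: 09:00-10:15, 16:45-18:45 (add 8h to convert from UTC-8).
Dmitri in UTC: 10:00-11:00, 18:00-21:30 (add 1h to convert from UTC-1).
Hamid in UTC: 12:00-17:15, 17:45-20:15 (add 1h to convert from UTC-1).
Vanya in UTC: 09:00-10:30, 12:00-18:45, 20:15-20:45 (add 8h to convert from UTC-8).
Lila in UTC: 11:00-12:15, 19:00-19:45 (subtract 2h to convert from UTC+2).
Aarav: free for 12:45-14:15. Kira: not fully free for 12:45-14:15. Dmitri: not fully free for 12:45-14:15. Hamid: free for 12:45-14:15. Vanya: free for 12:45-14:15. Lila: not fully free for 12:45-14:15.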